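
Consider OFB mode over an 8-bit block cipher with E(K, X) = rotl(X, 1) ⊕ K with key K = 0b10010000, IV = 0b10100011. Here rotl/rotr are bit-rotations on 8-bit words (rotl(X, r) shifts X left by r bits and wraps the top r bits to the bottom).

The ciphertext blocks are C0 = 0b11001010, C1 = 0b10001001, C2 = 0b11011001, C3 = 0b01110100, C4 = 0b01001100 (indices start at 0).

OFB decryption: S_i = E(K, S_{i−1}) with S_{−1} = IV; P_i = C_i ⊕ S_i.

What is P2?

P0: S = E(K, 0b10100011) = 0b11010111; 0b11001010 ⊕ 0b11010111 = 0b00011101.
P1: S = E(K, 0b11010111) = 0b00111111; 0b10001001 ⊕ 0b00111111 = 0b10110110.
P2: S = E(K, 0b00111111) = 0b11101110; 0b11011001 ⊕ 0b11101110 = 0b00110111.

P2 = 0b00110111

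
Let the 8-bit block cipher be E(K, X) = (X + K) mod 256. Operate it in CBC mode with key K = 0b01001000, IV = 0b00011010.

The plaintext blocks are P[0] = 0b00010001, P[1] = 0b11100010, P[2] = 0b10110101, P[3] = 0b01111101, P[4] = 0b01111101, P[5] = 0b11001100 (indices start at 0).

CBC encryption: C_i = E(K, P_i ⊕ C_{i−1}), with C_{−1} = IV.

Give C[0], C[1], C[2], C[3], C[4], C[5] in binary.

C[0] = 0b01010011, C[1] = 0b11111001, C[2] = 0b10010100, C[3] = 0b00110001, C[4] = 0b10010100, C[5] = 0b10100000

C[0]: P[0] ⊕ 0b00011010 = 0b00001011; E(K, 0b00001011) = 0b01010011.
C[1]: P[1] ⊕ 0b01010011 = 0b10110001; E(K, 0b10110001) = 0b11111001.
C[2]: P[2] ⊕ 0b11111001 = 0b01001100; E(K, 0b01001100) = 0b10010100.
C[3]: P[3] ⊕ 0b10010100 = 0b11101001; E(K, 0b11101001) = 0b00110001.
C[4]: P[4] ⊕ 0b00110001 = 0b01001100; E(K, 0b01001100) = 0b10010100.
C[5]: P[5] ⊕ 0b10010100 = 0b01011000; E(K, 0b01011000) = 0b10100000.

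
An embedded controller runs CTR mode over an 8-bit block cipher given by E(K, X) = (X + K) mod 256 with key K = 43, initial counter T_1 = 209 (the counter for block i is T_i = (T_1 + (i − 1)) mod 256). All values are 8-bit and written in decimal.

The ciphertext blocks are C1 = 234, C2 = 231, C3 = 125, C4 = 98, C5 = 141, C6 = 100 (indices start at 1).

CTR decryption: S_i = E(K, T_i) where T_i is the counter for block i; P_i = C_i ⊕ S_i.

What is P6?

P6 = 101

P6: T = 214, S = E(K, T) = 1; 100 ⊕ 1 = 101.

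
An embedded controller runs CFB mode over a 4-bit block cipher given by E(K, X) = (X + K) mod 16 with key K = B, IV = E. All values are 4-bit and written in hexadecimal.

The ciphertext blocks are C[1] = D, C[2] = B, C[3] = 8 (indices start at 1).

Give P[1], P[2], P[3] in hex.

P[1] = 4, P[2] = 3, P[3] = E

CFB decryption: P_i = C_i ⊕ E(K, C_{i−1}), with C_{0} = IV.
P[1]: E(K, E) = 9; D ⊕ 9 = 4.
P[2]: E(K, D) = 8; B ⊕ 8 = 3.
P[3]: E(K, B) = 6; 8 ⊕ 6 = E.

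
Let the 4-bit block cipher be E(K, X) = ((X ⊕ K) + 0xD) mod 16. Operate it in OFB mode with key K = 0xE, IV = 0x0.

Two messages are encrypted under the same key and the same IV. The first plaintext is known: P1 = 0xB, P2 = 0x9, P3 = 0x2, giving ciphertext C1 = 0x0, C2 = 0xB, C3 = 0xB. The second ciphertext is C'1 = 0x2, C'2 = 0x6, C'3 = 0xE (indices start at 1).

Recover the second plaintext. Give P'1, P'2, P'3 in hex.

P'1 = 0x9, P'2 = 0x4, P'3 = 0x7

In OFB with a reused IV, both messages share the same keystream S_i, so C_i ⊕ C'_i = P_i ⊕ P'_i and thus P'_i = P_i ⊕ C_i ⊕ C'_i.
P'1: 0xB ⊕ 0x0 ⊕ 0x2 = 0x9.
P'2: 0x9 ⊕ 0xB ⊕ 0x6 = 0x4.
P'3: 0x2 ⊕ 0xB ⊕ 0xE = 0x7.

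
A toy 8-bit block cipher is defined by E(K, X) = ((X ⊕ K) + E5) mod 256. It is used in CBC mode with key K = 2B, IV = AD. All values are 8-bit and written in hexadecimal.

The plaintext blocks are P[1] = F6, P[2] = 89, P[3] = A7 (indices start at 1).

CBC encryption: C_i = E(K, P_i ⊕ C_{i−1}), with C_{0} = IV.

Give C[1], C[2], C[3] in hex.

C[1]: P[1] ⊕ AD = 5B; E(K, 5B) = 55.
C[2]: P[2] ⊕ 55 = DC; E(K, DC) = DC.
C[3]: P[3] ⊕ DC = 7B; E(K, 7B) = 35.

C[1] = 55, C[2] = DC, C[3] = 35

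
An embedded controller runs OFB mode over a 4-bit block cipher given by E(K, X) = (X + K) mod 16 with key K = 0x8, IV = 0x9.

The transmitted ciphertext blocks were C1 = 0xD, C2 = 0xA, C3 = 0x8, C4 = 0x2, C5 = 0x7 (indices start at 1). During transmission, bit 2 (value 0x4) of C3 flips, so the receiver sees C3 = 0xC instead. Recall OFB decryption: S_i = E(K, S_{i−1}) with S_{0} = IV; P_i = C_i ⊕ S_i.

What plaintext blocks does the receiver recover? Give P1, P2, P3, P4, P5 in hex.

Only C3 changed, to 0xC. In OFB, a change in C_i flips the same bit in P_i only; the keystream is unaffected. Decrypting the received ciphertext:
P1: S = E(K, 0x9) = 0x1; 0xD ⊕ 0x1 = 0xC.
P2: S = E(K, 0x1) = 0x9; 0xA ⊕ 0x9 = 0x3.
P3: S = E(K, 0x9) = 0x1; 0xC ⊕ 0x1 = 0xD.
P4: S = E(K, 0x1) = 0x9; 0x2 ⊕ 0x9 = 0xB.
P5: S = E(K, 0x9) = 0x1; 0x7 ⊕ 0x1 = 0x6.
Blocks that differ from the original plaintext: P3.

P1 = 0xC, P2 = 0x3, P3 = 0xD, P4 = 0xB, P5 = 0x6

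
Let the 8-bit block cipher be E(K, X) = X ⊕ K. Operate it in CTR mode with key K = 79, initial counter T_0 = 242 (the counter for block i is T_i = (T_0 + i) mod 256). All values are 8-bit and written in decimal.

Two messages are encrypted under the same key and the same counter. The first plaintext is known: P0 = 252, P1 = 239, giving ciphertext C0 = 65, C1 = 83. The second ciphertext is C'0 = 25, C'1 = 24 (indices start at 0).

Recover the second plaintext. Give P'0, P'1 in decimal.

P'0 = 164, P'1 = 164

In CTR with a reused counter, both messages share the same keystream S_i, so C_i ⊕ C'_i = P_i ⊕ P'_i and thus P'_i = P_i ⊕ C_i ⊕ C'_i.
P'0: 252 ⊕ 65 ⊕ 25 = 164.
P'1: 239 ⊕ 83 ⊕ 24 = 164.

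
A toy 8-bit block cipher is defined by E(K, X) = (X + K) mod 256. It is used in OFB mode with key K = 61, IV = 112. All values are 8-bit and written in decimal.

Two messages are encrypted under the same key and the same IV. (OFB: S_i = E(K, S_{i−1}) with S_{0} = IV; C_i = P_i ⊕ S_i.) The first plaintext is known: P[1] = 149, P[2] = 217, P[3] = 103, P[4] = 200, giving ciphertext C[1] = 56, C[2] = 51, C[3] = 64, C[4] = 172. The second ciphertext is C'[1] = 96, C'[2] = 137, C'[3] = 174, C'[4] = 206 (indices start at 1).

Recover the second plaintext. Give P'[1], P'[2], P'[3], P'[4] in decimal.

P'[1] = 205, P'[2] = 99, P'[3] = 137, P'[4] = 170

In OFB with a reused IV, both messages share the same keystream S_i, so C_i ⊕ C'_i = P_i ⊕ P'_i and thus P'_i = P_i ⊕ C_i ⊕ C'_i.
P'[1]: 149 ⊕ 56 ⊕ 96 = 205.
P'[2]: 217 ⊕ 51 ⊕ 137 = 99.
P'[3]: 103 ⊕ 64 ⊕ 174 = 137.
P'[4]: 200 ⊕ 172 ⊕ 206 = 170.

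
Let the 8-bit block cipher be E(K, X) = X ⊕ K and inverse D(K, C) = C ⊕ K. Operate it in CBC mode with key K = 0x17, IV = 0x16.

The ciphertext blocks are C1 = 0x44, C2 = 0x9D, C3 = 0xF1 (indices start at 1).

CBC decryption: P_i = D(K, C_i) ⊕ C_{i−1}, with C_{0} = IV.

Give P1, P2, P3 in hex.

P1: D(K, 0x44) = 0x53; 0x53 ⊕ 0x16 = 0x45.
P2: D(K, 0x9D) = 0x8A; 0x8A ⊕ 0x44 = 0xCE.
P3: D(K, 0xF1) = 0xE6; 0xE6 ⊕ 0x9D = 0x7B.

P1 = 0x45, P2 = 0xCE, P3 = 0x7B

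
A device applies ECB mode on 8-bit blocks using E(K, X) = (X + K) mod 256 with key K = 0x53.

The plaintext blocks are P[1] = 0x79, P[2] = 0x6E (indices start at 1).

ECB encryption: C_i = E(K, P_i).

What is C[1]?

C[1]: E(K, 0x79) = 0xCC.

C[1] = 0xCC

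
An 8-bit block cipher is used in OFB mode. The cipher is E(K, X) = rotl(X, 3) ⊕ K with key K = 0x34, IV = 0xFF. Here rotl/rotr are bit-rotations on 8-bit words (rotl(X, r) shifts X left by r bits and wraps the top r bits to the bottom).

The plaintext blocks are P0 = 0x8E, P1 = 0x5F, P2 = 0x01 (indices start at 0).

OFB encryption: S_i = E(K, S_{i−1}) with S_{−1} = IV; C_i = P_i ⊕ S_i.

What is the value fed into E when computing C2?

0x6A

C0: S = E(K, 0xFF) = 0xCB; 0x8E ⊕ 0xCB = 0x45.
C1: S = E(K, 0xCB) = 0x6A; 0x5F ⊕ 0x6A = 0x35.
C2: S = E(K, 0x6A) = 0x67; 0x01 ⊕ 0x67 = 0x66.
So the input to E for block 2 is 0x6A.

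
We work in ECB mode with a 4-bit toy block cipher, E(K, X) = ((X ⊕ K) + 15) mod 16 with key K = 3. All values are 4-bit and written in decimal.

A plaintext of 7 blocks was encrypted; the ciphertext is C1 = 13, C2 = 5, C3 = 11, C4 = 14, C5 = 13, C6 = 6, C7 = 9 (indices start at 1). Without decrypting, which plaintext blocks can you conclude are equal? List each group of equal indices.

P1 = P5

ECB encrypts each block independently with the same key, so equal ciphertext blocks imply equal plaintext blocks.
C1 = C5 = 13, so P1 = P5.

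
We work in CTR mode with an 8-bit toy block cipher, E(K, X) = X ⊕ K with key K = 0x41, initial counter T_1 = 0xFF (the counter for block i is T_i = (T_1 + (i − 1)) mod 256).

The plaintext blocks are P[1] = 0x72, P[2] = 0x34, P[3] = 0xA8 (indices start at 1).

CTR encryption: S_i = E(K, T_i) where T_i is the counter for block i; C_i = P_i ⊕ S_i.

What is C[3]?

C[1]: T = 0xFF, S = E(K, T) = 0xBE; 0x72 ⊕ 0xBE = 0xCC.
C[2]: T = 0x00, S = E(K, T) = 0x41; 0x34 ⊕ 0x41 = 0x75.
C[3]: T = 0x01, S = E(K, T) = 0x40; 0xA8 ⊕ 0x40 = 0xE8.

C[3] = 0xE8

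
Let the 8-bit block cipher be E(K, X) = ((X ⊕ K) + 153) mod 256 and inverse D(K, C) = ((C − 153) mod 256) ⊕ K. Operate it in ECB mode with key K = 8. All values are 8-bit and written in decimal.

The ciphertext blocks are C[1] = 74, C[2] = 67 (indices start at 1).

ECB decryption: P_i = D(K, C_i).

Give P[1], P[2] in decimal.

P[1]: D(K, 74) = 185.
P[2]: D(K, 67) = 162.

P[1] = 185, P[2] = 162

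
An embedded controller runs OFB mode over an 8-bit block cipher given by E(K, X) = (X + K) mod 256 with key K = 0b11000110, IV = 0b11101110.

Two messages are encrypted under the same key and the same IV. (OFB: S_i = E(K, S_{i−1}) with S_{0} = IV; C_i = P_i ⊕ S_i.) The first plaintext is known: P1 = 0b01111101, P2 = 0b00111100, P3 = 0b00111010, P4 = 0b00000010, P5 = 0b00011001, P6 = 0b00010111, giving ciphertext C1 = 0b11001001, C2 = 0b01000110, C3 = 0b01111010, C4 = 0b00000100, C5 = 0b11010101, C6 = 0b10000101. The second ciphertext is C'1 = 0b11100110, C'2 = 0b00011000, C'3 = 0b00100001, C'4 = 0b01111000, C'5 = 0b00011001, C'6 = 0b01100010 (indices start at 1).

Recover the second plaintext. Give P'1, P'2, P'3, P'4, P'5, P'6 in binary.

In OFB with a reused IV, both messages share the same keystream S_i, so C_i ⊕ C'_i = P_i ⊕ P'_i and thus P'_i = P_i ⊕ C_i ⊕ C'_i.
P'1: 0b01111101 ⊕ 0b11001001 ⊕ 0b11100110 = 0b01010010.
P'2: 0b00111100 ⊕ 0b01000110 ⊕ 0b00011000 = 0b01100010.
P'3: 0b00111010 ⊕ 0b01111010 ⊕ 0b00100001 = 0b01100001.
P'4: 0b00000010 ⊕ 0b00000100 ⊕ 0b01111000 = 0b01111110.
P'5: 0b00011001 ⊕ 0b11010101 ⊕ 0b00011001 = 0b11010101.
P'6: 0b00010111 ⊕ 0b10000101 ⊕ 0b01100010 = 0b11110000.

P'1 = 0b01010010, P'2 = 0b01100010, P'3 = 0b01100001, P'4 = 0b01111110, P'5 = 0b11010101, P'6 = 0b11110000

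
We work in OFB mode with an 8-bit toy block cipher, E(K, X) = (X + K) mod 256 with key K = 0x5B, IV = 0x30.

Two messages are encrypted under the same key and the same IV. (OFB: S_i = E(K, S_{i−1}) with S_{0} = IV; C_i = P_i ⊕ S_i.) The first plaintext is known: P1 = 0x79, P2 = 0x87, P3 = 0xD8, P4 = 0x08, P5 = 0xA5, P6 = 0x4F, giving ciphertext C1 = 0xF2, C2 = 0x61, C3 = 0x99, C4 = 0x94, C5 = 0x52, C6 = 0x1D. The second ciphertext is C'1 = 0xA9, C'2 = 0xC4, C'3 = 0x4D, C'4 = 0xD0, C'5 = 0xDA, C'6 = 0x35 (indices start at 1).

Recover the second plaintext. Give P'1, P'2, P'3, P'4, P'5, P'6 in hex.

In OFB with a reused IV, both messages share the same keystream S_i, so C_i ⊕ C'_i = P_i ⊕ P'_i and thus P'_i = P_i ⊕ C_i ⊕ C'_i.
P'1: 0x79 ⊕ 0xF2 ⊕ 0xA9 = 0x22.
P'2: 0x87 ⊕ 0x61 ⊕ 0xC4 = 0x22.
P'3: 0xD8 ⊕ 0x99 ⊕ 0x4D = 0x0C.
P'4: 0x08 ⊕ 0x94 ⊕ 0xD0 = 0x4C.
P'5: 0xA5 ⊕ 0x52 ⊕ 0xDA = 0x2D.
P'6: 0x4F ⊕ 0x1D ⊕ 0x35 = 0x67.

P'1 = 0x22, P'2 = 0x22, P'3 = 0x0C, P'4 = 0x4C, P'5 = 0x2D, P'6 = 0x67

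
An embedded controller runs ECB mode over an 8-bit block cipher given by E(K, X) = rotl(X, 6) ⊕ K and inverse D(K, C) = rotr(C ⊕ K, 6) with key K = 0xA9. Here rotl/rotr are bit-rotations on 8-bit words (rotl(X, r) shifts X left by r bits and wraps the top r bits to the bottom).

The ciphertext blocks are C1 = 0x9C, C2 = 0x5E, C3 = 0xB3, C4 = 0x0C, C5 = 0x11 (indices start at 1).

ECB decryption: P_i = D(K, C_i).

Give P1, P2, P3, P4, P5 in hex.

P1 = 0xD4, P2 = 0xDF, P3 = 0x68, P4 = 0x96, P5 = 0xE2

P1: D(K, 0x9C) = 0xD4.
P2: D(K, 0x5E) = 0xDF.
P3: D(K, 0xB3) = 0x68.
P4: D(K, 0x0C) = 0x96.
P5: D(K, 0x11) = 0xE2.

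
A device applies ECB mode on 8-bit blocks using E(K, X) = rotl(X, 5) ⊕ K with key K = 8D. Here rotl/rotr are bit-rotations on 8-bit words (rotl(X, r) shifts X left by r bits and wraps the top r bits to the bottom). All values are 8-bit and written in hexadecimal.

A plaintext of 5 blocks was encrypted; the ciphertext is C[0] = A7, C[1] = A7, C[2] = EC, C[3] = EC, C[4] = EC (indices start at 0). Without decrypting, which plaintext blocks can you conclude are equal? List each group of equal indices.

ECB encrypts each block independently with the same key, so equal ciphertext blocks imply equal plaintext blocks.
C[0] = C[1] = A7, so P[0] = P[1].
C[2] = C[3] = C[4] = EC, so P[2] = P[3] = P[4].

P[0] = P[1]; P[2] = P[3] = P[4]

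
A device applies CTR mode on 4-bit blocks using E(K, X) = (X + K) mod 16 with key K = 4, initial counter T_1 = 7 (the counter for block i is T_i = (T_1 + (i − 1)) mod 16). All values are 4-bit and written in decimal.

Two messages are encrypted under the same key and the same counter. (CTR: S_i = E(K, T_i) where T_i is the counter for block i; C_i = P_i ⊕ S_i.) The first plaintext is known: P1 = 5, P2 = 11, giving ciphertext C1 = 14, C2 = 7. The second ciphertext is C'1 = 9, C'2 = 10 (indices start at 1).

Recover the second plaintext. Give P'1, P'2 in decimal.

In CTR with a reused counter, both messages share the same keystream S_i, so C_i ⊕ C'_i = P_i ⊕ P'_i and thus P'_i = P_i ⊕ C_i ⊕ C'_i.
P'1: 5 ⊕ 14 ⊕ 9 = 2.
P'2: 11 ⊕ 7 ⊕ 10 = 6.

P'1 = 2, P'2 = 6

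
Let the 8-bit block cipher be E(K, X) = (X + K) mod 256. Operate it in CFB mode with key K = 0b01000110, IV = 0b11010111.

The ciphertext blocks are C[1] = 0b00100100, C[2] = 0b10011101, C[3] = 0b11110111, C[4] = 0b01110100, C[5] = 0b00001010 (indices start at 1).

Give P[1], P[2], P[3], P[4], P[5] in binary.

CFB decryption: P_i = C_i ⊕ E(K, C_{i−1}), with C_{0} = IV.
P[1]: E(K, 0b11010111) = 0b00011101; 0b00100100 ⊕ 0b00011101 = 0b00111001.
P[2]: E(K, 0b00100100) = 0b01101010; 0b10011101 ⊕ 0b01101010 = 0b11110111.
P[3]: E(K, 0b10011101) = 0b11100011; 0b11110111 ⊕ 0b11100011 = 0b00010100.
P[4]: E(K, 0b11110111) = 0b00111101; 0b01110100 ⊕ 0b00111101 = 0b01001001.
P[5]: E(K, 0b01110100) = 0b10111010; 0b00001010 ⊕ 0b10111010 = 0b10110000.

P[1] = 0b00111001, P[2] = 0b11110111, P[3] = 0b00010100, P[4] = 0b01001001, P[5] = 0b10110000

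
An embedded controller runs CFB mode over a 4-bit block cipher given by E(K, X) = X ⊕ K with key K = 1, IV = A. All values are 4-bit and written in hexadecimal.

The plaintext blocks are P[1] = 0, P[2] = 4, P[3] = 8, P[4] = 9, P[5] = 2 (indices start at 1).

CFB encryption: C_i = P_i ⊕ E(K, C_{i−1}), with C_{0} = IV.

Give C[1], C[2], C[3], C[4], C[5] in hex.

C[1]: E(K, A) = B; 0 ⊕ B = B.
C[2]: E(K, B) = A; 4 ⊕ A = E.
C[3]: E(K, E) = F; 8 ⊕ F = 7.
C[4]: E(K, 7) = 6; 9 ⊕ 6 = F.
C[5]: E(K, F) = E; 2 ⊕ E = C.

C[1] = B, C[2] = E, C[3] = 7, C[4] = F, C[5] = C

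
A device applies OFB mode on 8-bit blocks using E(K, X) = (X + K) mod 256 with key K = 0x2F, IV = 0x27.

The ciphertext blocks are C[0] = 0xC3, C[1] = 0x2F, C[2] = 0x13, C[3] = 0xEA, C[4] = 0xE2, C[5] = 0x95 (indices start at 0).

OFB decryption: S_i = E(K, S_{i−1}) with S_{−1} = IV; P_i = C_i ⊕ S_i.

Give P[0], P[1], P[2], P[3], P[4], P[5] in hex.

P[0] = 0x95, P[1] = 0xAA, P[2] = 0xA7, P[3] = 0x09, P[4] = 0xF0, P[5] = 0xD4

P[0]: S = E(K, 0x27) = 0x56; 0xC3 ⊕ 0x56 = 0x95.
P[1]: S = E(K, 0x56) = 0x85; 0x2F ⊕ 0x85 = 0xAA.
P[2]: S = E(K, 0x85) = 0xB4; 0x13 ⊕ 0xB4 = 0xA7.
P[3]: S = E(K, 0xB4) = 0xE3; 0xEA ⊕ 0xE3 = 0x09.
P[4]: S = E(K, 0xE3) = 0x12; 0xE2 ⊕ 0x12 = 0xF0.
P[5]: S = E(K, 0x12) = 0x41; 0x95 ⊕ 0x41 = 0xD4.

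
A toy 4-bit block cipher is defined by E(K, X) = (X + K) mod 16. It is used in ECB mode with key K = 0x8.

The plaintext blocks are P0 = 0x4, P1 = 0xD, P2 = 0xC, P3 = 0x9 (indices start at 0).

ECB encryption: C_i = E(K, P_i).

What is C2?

C2: E(K, 0xC) = 0x4.

C2 = 0x4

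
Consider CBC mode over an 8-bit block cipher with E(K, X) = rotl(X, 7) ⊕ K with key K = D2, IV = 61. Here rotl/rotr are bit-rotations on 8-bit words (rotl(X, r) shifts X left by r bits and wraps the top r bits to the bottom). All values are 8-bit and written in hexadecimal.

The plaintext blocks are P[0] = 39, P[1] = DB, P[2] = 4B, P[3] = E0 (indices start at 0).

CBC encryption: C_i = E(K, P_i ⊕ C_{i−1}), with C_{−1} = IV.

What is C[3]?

C[3] = 09

C[0]: P[0] ⊕ 61 = 58; E(K, 58) = FE.
C[1]: P[1] ⊕ FE = 25; E(K, 25) = 40.
C[2]: P[2] ⊕ 40 = 0B; E(K, 0B) = 57.
C[3]: P[3] ⊕ 57 = B7; E(K, B7) = 09.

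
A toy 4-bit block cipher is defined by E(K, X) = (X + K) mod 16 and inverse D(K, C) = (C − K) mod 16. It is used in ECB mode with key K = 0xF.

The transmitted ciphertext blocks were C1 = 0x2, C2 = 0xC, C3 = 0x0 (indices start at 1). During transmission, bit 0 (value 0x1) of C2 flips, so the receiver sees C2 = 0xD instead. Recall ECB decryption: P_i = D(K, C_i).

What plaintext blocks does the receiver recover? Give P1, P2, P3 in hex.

Only C2 changed, to 0xD. In ECB, a change in C_i affects only P_i. Decrypting the received ciphertext:
P1: D(K, 0x2) = 0x3.
P2: D(K, 0xD) = 0xE.
P3: D(K, 0x0) = 0x1.
Blocks that differ from the original plaintext: P2.

P1 = 0x3, P2 = 0xE, P3 = 0x1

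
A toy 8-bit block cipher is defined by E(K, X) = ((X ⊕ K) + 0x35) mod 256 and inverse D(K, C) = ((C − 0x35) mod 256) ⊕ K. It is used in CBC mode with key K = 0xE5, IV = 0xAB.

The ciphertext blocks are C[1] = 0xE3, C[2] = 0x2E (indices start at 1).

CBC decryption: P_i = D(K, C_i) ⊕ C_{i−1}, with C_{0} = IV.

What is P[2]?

P[2] = 0xFF

P[2]: D(K, 0x2E) = 0x1C; 0x1C ⊕ 0xE3 = 0xFF.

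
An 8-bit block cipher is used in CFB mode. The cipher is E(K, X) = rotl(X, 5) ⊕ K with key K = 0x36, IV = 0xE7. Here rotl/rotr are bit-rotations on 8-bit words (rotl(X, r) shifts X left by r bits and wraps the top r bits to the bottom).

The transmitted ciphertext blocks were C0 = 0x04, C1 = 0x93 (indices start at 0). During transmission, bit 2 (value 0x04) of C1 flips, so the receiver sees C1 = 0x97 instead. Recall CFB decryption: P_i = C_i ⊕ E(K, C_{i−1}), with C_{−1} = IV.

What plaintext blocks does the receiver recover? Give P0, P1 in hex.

Only C1 changed, to 0x97. In CFB, a change in C_i flips the same bit in P_i and garbles P_{i+1}. Decrypting the received ciphertext:
P0: E(K, 0xE7) = 0xCA; 0x04 ⊕ 0xCA = 0xCE.
P1: E(K, 0x04) = 0xB6; 0x97 ⊕ 0xB6 = 0x21.
Blocks that differ from the original plaintext: P1.

P0 = 0xCE, P1 = 0x21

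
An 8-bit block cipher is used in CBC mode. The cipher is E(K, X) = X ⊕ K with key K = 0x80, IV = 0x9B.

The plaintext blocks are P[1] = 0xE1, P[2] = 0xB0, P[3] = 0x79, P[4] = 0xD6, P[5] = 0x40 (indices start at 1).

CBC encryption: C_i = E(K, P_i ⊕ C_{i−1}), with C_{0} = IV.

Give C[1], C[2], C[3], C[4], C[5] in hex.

C[1] = 0xFA, C[2] = 0xCA, C[3] = 0x33, C[4] = 0x65, C[5] = 0xA5

C[1]: P[1] ⊕ 0x9B = 0x7A; E(K, 0x7A) = 0xFA.
C[2]: P[2] ⊕ 0xFA = 0x4A; E(K, 0x4A) = 0xCA.
C[3]: P[3] ⊕ 0xCA = 0xB3; E(K, 0xB3) = 0x33.
C[4]: P[4] ⊕ 0x33 = 0xE5; E(K, 0xE5) = 0x65.
C[5]: P[5] ⊕ 0x65 = 0x25; E(K, 0x25) = 0xA5.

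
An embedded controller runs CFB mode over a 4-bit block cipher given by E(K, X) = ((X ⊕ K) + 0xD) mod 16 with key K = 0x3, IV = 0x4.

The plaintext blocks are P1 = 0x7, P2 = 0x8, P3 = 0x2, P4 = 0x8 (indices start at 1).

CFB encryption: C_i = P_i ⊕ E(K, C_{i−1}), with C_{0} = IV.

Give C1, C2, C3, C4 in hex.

C1: E(K, 0x4) = 0x4; 0x7 ⊕ 0x4 = 0x3.
C2: E(K, 0x3) = 0xD; 0x8 ⊕ 0xD = 0x5.
C3: E(K, 0x5) = 0x3; 0x2 ⊕ 0x3 = 0x1.
C4: E(K, 0x1) = 0xF; 0x8 ⊕ 0xF = 0x7.

C1 = 0x3, C2 = 0x5, C3 = 0x1, C4 = 0x7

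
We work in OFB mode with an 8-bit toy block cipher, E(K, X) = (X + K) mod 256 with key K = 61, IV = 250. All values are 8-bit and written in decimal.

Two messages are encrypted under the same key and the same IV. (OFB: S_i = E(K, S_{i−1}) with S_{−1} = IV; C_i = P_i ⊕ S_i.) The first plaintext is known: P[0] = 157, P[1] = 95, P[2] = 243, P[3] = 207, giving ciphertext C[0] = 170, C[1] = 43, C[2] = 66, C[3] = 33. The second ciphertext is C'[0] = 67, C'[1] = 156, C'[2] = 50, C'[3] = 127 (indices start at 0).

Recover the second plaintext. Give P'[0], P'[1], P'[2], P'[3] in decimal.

In OFB with a reused IV, both messages share the same keystream S_i, so C_i ⊕ C'_i = P_i ⊕ P'_i and thus P'_i = P_i ⊕ C_i ⊕ C'_i.
P'[0]: 157 ⊕ 170 ⊕ 67 = 116.
P'[1]: 95 ⊕ 43 ⊕ 156 = 232.
P'[2]: 243 ⊕ 66 ⊕ 50 = 131.
P'[3]: 207 ⊕ 33 ⊕ 127 = 145.

P'[0] = 116, P'[1] = 232, P'[2] = 131, P'[3] = 145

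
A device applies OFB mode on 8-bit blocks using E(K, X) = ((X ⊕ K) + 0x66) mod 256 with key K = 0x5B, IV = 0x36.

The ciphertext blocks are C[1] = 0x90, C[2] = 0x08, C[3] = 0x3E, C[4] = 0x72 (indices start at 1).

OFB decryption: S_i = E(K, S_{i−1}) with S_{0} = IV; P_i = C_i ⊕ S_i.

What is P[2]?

P[2] = 0xE6

P[1]: S = E(K, 0x36) = 0xD3; 0x90 ⊕ 0xD3 = 0x43.
P[2]: S = E(K, 0xD3) = 0xEE; 0x08 ⊕ 0xEE = 0xE6.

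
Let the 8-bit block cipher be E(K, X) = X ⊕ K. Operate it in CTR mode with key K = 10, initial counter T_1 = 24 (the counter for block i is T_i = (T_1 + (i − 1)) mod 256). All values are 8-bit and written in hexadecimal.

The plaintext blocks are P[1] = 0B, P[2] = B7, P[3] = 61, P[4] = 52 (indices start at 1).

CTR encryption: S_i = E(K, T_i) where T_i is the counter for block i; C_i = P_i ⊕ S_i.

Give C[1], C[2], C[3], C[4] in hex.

C[1]: T = 24, S = E(K, T) = 34; 0B ⊕ 34 = 3F.
C[2]: T = 25, S = E(K, T) = 35; B7 ⊕ 35 = 82.
C[3]: T = 26, S = E(K, T) = 36; 61 ⊕ 36 = 57.
C[4]: T = 27, S = E(K, T) = 37; 52 ⊕ 37 = 65.

C[1] = 3F, C[2] = 82, C[3] = 57, C[4] = 65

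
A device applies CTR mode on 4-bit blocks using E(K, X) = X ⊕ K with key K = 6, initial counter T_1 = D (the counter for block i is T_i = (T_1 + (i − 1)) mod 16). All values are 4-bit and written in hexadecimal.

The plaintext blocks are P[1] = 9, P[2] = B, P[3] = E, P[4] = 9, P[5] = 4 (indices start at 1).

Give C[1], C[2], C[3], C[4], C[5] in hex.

CTR encryption: S_i = E(K, T_i) where T_i is the counter for block i; C_i = P_i ⊕ S_i.
C[1]: T = D, S = E(K, T) = B; 9 ⊕ B = 2.
C[2]: T = E, S = E(K, T) = 8; B ⊕ 8 = 3.
C[3]: T = F, S = E(K, T) = 9; E ⊕ 9 = 7.
C[4]: T = 0, S = E(K, T) = 6; 9 ⊕ 6 = F.
C[5]: T = 1, S = E(K, T) = 7; 4 ⊕ 7 = 3.

C[1] = 2, C[2] = 3, C[3] = 7, C[4] = F, C[5] = 3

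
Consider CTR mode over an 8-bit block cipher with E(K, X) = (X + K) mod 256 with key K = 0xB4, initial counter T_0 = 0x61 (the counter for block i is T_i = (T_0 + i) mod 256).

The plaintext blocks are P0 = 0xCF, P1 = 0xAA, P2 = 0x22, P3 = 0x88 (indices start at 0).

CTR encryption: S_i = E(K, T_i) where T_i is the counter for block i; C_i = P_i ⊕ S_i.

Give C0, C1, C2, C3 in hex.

C0 = 0xDA, C1 = 0xBC, C2 = 0x35, C3 = 0x90

C0: T = 0x61, S = E(K, T) = 0x15; 0xCF ⊕ 0x15 = 0xDA.
C1: T = 0x62, S = E(K, T) = 0x16; 0xAA ⊕ 0x16 = 0xBC.
C2: T = 0x63, S = E(K, T) = 0x17; 0x22 ⊕ 0x17 = 0x35.
C3: T = 0x64, S = E(K, T) = 0x18; 0x88 ⊕ 0x18 = 0x90.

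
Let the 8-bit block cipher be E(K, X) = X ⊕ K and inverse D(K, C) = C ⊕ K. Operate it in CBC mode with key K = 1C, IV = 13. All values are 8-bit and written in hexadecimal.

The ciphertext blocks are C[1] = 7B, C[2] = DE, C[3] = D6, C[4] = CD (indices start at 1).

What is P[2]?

CBC decryption: P_i = D(K, C_i) ⊕ C_{i−1}, with C_{0} = IV.
P[2]: D(K, DE) = C2; C2 ⊕ 7B = B9.

P[2] = B9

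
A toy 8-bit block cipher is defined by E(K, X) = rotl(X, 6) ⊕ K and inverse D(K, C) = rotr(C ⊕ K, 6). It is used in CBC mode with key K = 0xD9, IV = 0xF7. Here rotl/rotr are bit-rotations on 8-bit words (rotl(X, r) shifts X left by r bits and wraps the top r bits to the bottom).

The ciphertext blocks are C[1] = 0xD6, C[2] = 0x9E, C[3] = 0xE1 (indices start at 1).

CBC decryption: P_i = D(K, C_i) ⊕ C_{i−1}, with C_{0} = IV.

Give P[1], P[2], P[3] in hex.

P[1] = 0xCB, P[2] = 0xCB, P[3] = 0x7E

P[1]: D(K, 0xD6) = 0x3C; 0x3C ⊕ 0xF7 = 0xCB.
P[2]: D(K, 0x9E) = 0x1D; 0x1D ⊕ 0xD6 = 0xCB.
P[3]: D(K, 0xE1) = 0xE0; 0xE0 ⊕ 0x9E = 0x7E.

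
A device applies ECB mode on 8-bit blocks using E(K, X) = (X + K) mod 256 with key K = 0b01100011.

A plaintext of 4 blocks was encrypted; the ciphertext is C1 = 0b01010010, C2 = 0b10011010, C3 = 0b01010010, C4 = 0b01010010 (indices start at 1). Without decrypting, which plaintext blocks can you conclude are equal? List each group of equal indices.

P1 = P3 = P4

ECB encrypts each block independently with the same key, so equal ciphertext blocks imply equal plaintext blocks.
C1 = C3 = C4 = 0b01010010, so P1 = P3 = P4.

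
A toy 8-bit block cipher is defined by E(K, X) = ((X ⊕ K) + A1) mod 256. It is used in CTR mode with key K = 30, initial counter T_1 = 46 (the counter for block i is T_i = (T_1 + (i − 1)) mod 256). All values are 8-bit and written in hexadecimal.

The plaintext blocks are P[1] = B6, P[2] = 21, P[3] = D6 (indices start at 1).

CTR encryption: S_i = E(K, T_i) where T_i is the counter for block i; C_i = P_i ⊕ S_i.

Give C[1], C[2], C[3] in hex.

C[1]: T = 46, S = E(K, T) = 17; B6 ⊕ 17 = A1.
C[2]: T = 47, S = E(K, T) = 18; 21 ⊕ 18 = 39.
C[3]: T = 48, S = E(K, T) = 19; D6 ⊕ 19 = CF.

C[1] = A1, C[2] = 39, C[3] = CF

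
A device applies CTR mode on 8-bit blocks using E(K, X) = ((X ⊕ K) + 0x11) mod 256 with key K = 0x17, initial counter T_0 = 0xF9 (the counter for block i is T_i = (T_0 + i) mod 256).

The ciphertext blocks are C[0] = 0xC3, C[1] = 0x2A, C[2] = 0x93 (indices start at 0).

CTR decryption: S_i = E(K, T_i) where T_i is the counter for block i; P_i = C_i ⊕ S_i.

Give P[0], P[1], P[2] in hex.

P[0]: T = 0xF9, S = E(K, T) = 0xFF; 0xC3 ⊕ 0xFF = 0x3C.
P[1]: T = 0xFA, S = E(K, T) = 0xFE; 0x2A ⊕ 0xFE = 0xD4.
P[2]: T = 0xFB, S = E(K, T) = 0xFD; 0x93 ⊕ 0xFD = 0x6E.

P[0] = 0x3C, P[1] = 0xD4, P[2] = 0x6E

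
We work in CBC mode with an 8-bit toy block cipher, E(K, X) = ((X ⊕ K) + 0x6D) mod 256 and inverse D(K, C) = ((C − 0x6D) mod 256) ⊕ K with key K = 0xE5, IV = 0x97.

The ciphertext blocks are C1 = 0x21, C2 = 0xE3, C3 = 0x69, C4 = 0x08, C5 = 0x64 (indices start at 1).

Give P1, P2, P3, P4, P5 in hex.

CBC decryption: P_i = D(K, C_i) ⊕ C_{i−1}, with C_{0} = IV.
P1: D(K, 0x21) = 0x51; 0x51 ⊕ 0x97 = 0xC6.
P2: D(K, 0xE3) = 0x93; 0x93 ⊕ 0x21 = 0xB2.
P3: D(K, 0x69) = 0x19; 0x19 ⊕ 0xE3 = 0xFA.
P4: D(K, 0x08) = 0x7E; 0x7E ⊕ 0x69 = 0x17.
P5: D(K, 0x64) = 0x12; 0x12 ⊕ 0x08 = 0x1A.

P1 = 0xC6, P2 = 0xB2, P3 = 0xFA, P4 = 0x17, P5 = 0x1A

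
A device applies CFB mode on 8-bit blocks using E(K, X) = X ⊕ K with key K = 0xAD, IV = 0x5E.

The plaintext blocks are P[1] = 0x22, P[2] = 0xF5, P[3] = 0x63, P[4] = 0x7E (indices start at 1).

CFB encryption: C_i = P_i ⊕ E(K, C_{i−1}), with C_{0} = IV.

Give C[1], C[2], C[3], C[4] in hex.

C[1]: E(K, 0x5E) = 0xF3; 0x22 ⊕ 0xF3 = 0xD1.
C[2]: E(K, 0xD1) = 0x7C; 0xF5 ⊕ 0x7C = 0x89.
C[3]: E(K, 0x89) = 0x24; 0x63 ⊕ 0x24 = 0x47.
C[4]: E(K, 0x47) = 0xEA; 0x7E ⊕ 0xEA = 0x94.

C[1] = 0xD1, C[2] = 0x89, C[3] = 0x47, C[4] = 0x94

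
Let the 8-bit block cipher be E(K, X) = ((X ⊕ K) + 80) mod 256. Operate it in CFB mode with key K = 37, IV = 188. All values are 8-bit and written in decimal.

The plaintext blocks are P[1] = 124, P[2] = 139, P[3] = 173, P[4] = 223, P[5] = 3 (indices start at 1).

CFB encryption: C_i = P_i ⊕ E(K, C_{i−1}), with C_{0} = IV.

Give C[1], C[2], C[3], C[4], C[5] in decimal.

C[1] = 149, C[2] = 139, C[3] = 83, C[4] = 25, C[5] = 143

C[1]: E(K, 188) = 233; 124 ⊕ 233 = 149.
C[2]: E(K, 149) = 0; 139 ⊕ 0 = 139.
C[3]: E(K, 139) = 254; 173 ⊕ 254 = 83.
C[4]: E(K, 83) = 198; 223 ⊕ 198 = 25.
C[5]: E(K, 25) = 140; 3 ⊕ 140 = 143.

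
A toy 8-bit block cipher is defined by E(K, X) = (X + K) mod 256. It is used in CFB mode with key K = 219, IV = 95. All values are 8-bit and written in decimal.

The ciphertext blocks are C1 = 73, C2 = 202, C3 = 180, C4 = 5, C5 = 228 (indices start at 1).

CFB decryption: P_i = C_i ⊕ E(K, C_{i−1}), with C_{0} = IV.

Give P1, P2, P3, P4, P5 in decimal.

P1: E(K, 95) = 58; 73 ⊕ 58 = 115.
P2: E(K, 73) = 36; 202 ⊕ 36 = 238.
P3: E(K, 202) = 165; 180 ⊕ 165 = 17.
P4: E(K, 180) = 143; 5 ⊕ 143 = 138.
P5: E(K, 5) = 224; 228 ⊕ 224 = 4.

P1 = 115, P2 = 238, P3 = 17, P4 = 138, P5 = 4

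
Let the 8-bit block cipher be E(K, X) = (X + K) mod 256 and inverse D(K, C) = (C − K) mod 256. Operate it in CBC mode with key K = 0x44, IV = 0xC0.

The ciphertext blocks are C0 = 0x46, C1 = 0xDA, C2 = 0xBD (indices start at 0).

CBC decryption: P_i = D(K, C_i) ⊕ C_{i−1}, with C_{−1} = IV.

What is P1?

P1: D(K, 0xDA) = 0x96; 0x96 ⊕ 0x46 = 0xD0.

P1 = 0xD0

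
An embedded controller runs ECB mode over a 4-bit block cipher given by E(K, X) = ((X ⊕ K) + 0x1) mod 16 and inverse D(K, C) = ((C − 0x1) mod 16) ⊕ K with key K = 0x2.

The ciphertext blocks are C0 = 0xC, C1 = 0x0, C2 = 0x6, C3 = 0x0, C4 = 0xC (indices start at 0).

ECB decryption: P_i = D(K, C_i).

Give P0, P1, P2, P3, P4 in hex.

P0 = 0x9, P1 = 0xD, P2 = 0x7, P3 = 0xD, P4 = 0x9

P0: D(K, 0xC) = 0x9.
P1: D(K, 0x0) = 0xD.
P2: D(K, 0x6) = 0x7.
P3: D(K, 0x0) = 0xD.
P4: D(K, 0xC) = 0x9.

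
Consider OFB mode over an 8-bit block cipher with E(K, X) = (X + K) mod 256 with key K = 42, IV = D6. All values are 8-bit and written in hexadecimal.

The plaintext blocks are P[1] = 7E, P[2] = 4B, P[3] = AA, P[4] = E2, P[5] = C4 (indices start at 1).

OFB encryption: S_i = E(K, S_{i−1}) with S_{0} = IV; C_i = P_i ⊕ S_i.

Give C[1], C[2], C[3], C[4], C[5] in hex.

C[1]: S = E(K, D6) = 18; 7E ⊕ 18 = 66.
C[2]: S = E(K, 18) = 5A; 4B ⊕ 5A = 11.
C[3]: S = E(K, 5A) = 9C; AA ⊕ 9C = 36.
C[4]: S = E(K, 9C) = DE; E2 ⊕ DE = 3C.
C[5]: S = E(K, DE) = 20; C4 ⊕ 20 = E4.

C[1] = 66, C[2] = 11, C[3] = 36, C[4] = 3C, C[5] = E4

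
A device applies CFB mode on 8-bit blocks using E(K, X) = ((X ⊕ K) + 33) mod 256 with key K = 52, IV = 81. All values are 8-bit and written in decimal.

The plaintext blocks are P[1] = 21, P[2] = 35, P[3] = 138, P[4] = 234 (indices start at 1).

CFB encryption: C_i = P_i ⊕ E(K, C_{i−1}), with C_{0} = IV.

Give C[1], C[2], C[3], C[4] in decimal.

C[1]: E(K, 81) = 134; 21 ⊕ 134 = 147.
C[2]: E(K, 147) = 200; 35 ⊕ 200 = 235.
C[3]: E(K, 235) = 0; 138 ⊕ 0 = 138.
C[4]: E(K, 138) = 223; 234 ⊕ 223 = 53.

C[1] = 147, C[2] = 235, C[3] = 138, C[4] = 53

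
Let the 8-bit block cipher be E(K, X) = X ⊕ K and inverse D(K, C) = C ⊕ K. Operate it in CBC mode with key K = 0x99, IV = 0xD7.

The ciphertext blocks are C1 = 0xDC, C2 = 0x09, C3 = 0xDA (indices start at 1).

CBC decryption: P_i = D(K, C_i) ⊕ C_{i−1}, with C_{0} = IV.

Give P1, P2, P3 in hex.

P1 = 0x92, P2 = 0x4C, P3 = 0x4A

P1: D(K, 0xDC) = 0x45; 0x45 ⊕ 0xD7 = 0x92.
P2: D(K, 0x09) = 0x90; 0x90 ⊕ 0xDC = 0x4C.
P3: D(K, 0xDA) = 0x43; 0x43 ⊕ 0x09 = 0x4A.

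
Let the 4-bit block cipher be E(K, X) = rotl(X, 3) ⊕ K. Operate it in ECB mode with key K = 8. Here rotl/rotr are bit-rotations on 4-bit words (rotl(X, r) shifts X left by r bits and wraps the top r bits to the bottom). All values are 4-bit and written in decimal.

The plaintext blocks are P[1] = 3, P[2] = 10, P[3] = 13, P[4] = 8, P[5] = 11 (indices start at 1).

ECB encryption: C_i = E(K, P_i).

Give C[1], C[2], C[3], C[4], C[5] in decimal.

C[1]: E(K, 3) = 1.
C[2]: E(K, 10) = 13.
C[3]: E(K, 13) = 6.
C[4]: E(K, 8) = 12.
C[5]: E(K, 11) = 5.

C[1] = 1, C[2] = 13, C[3] = 6, C[4] = 12, C[5] = 5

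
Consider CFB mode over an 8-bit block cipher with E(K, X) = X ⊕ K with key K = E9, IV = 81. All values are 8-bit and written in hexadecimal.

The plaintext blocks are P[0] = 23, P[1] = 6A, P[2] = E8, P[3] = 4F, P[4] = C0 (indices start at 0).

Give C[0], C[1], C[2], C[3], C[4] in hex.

CFB encryption: C_i = P_i ⊕ E(K, C_{i−1}), with C_{−1} = IV.
C[0]: E(K, 81) = 68; 23 ⊕ 68 = 4B.
C[1]: E(K, 4B) = A2; 6A ⊕ A2 = C8.
C[2]: E(K, C8) = 21; E8 ⊕ 21 = C9.
C[3]: E(K, C9) = 20; 4F ⊕ 20 = 6F.
C[4]: E(K, 6F) = 86; C0 ⊕ 86 = 46.

C[0] = 4B, C[1] = C8, C[2] = C9, C[3] = 6F, C[4] = 46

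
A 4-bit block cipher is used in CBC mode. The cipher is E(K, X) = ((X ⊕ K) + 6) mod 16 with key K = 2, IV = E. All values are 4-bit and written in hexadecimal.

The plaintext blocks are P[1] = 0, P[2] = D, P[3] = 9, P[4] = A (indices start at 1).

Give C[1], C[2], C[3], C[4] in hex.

C[1] = 2, C[2] = 3, C[3] = E, C[4] = C

CBC encryption: C_i = E(K, P_i ⊕ C_{i−1}), with C_{0} = IV.
C[1]: P[1] ⊕ E = E; E(K, E) = 2.
C[2]: P[2] ⊕ 2 = F; E(K, F) = 3.
C[3]: P[3] ⊕ 3 = A; E(K, A) = E.
C[4]: P[4] ⊕ E = 4; E(K, 4) = C.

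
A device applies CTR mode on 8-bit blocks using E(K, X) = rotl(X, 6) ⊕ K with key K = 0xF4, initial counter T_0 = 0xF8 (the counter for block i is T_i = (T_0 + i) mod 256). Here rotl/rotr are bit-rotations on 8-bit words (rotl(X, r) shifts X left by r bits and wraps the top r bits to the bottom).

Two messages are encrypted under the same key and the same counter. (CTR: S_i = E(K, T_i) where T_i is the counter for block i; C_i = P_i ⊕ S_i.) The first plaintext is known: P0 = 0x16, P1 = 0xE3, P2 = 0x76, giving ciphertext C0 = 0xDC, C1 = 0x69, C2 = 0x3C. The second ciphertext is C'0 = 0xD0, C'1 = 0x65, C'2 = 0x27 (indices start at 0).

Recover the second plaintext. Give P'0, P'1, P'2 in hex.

P'0 = 0x1A, P'1 = 0xEF, P'2 = 0x6D

In CTR with a reused counter, both messages share the same keystream S_i, so C_i ⊕ C'_i = P_i ⊕ P'_i and thus P'_i = P_i ⊕ C_i ⊕ C'_i.
P'0: 0x16 ⊕ 0xDC ⊕ 0xD0 = 0x1A.
P'1: 0xE3 ⊕ 0x69 ⊕ 0x65 = 0xEF.
P'2: 0x76 ⊕ 0x3C ⊕ 0x27 = 0x6D.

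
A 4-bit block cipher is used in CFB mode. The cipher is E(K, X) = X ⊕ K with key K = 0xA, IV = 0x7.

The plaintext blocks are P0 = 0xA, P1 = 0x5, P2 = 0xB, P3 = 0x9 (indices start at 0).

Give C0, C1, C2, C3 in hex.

CFB encryption: C_i = P_i ⊕ E(K, C_{i−1}), with C_{−1} = IV.
C0: E(K, 0x7) = 0xD; 0xA ⊕ 0xD = 0x7.
C1: E(K, 0x7) = 0xD; 0x5 ⊕ 0xD = 0x8.
C2: E(K, 0x8) = 0x2; 0xB ⊕ 0x2 = 0x9.
C3: E(K, 0x9) = 0x3; 0x9 ⊕ 0x3 = 0xA.

C0 = 0x7, C1 = 0x8, C2 = 0x9, C3 = 0xA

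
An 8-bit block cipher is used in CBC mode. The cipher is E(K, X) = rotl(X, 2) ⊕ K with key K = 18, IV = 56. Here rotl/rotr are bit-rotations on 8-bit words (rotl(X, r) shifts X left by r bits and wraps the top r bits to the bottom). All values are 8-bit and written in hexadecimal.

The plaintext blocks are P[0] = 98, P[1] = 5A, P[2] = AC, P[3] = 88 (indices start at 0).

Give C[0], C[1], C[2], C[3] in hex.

CBC encryption: C_i = E(K, P_i ⊕ C_{i−1}), with C_{−1} = IV.
C[0]: P[0] ⊕ 56 = CE; E(K, CE) = 23.
C[1]: P[1] ⊕ 23 = 79; E(K, 79) = FD.
C[2]: P[2] ⊕ FD = 51; E(K, 51) = 5D.
C[3]: P[3] ⊕ 5D = D5; E(K, D5) = 4F.

C[0] = 23, C[1] = FD, C[2] = 5D, C[3] = 4F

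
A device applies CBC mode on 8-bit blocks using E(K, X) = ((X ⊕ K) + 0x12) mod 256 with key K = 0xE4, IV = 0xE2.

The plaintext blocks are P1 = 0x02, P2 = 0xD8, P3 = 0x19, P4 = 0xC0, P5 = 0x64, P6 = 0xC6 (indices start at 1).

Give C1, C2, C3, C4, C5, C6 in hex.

C1 = 0x16, C2 = 0x3C, C3 = 0xD3, C4 = 0x09, C5 = 0x9B, C6 = 0xCB

CBC encryption: C_i = E(K, P_i ⊕ C_{i−1}), with C_{0} = IV.
C1: P1 ⊕ 0xE2 = 0xE0; E(K, 0xE0) = 0x16.
C2: P2 ⊕ 0x16 = 0xCE; E(K, 0xCE) = 0x3C.
C3: P3 ⊕ 0x3C = 0x25; E(K, 0x25) = 0xD3.
C4: P4 ⊕ 0xD3 = 0x13; E(K, 0x13) = 0x09.
C5: P5 ⊕ 0x09 = 0x6D; E(K, 0x6D) = 0x9B.
C6: P6 ⊕ 0x9B = 0x5D; E(K, 0x5D) = 0xCB.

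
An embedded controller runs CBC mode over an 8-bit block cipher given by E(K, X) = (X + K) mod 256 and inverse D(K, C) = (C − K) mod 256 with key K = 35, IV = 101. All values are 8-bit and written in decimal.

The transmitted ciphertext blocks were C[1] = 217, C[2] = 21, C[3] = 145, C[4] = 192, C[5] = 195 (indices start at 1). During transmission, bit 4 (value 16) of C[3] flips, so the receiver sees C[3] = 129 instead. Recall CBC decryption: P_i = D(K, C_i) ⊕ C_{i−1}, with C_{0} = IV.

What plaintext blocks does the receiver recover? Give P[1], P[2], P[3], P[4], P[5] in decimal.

Only C[3] changed, to 129. In CBC, a change in C_i garbles P_i and flips the same bit in P_{i+1}. Decrypting the received ciphertext:
P[1]: D(K, 217) = 182; 182 ⊕ 101 = 211.
P[2]: D(K, 21) = 242; 242 ⊕ 217 = 43.
P[3]: D(K, 129) = 94; 94 ⊕ 21 = 75.
P[4]: D(K, 192) = 157; 157 ⊕ 129 = 28.
P[5]: D(K, 195) = 160; 160 ⊕ 192 = 96.
Blocks that differ from the original plaintext: P[3], P[4].

P[1] = 211, P[2] = 43, P[3] = 75, P[4] = 28, P[5] = 96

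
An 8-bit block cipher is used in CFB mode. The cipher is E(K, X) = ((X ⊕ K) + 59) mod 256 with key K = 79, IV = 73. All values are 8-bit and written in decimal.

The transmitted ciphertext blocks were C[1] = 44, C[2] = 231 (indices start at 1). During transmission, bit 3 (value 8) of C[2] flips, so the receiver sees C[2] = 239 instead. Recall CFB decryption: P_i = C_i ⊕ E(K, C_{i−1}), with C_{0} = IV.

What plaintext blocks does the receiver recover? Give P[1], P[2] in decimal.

P[1] = 109, P[2] = 113

Only C[2] changed, to 239. In CFB, a change in C_i flips the same bit in P_i and garbles P_{i+1}. Decrypting the received ciphertext:
P[1]: E(K, 73) = 65; 44 ⊕ 65 = 109.
P[2]: E(K, 44) = 158; 239 ⊕ 158 = 113.
Blocks that differ from the original plaintext: P[2].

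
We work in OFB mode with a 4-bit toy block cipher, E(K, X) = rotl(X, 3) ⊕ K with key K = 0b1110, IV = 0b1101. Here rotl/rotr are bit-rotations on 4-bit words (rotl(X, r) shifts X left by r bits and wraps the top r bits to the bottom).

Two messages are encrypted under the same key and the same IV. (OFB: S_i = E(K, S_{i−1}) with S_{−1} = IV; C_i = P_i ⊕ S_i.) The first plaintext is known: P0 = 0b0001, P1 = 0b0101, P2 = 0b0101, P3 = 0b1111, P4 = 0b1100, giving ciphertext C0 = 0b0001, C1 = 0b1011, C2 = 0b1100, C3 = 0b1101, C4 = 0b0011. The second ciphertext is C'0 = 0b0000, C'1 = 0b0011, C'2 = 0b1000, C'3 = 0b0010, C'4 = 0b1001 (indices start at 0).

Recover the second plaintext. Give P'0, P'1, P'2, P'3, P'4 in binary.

P'0 = 0b0000, P'1 = 0b1101, P'2 = 0b0001, P'3 = 0b0000, P'4 = 0b0110

In OFB with a reused IV, both messages share the same keystream S_i, so C_i ⊕ C'_i = P_i ⊕ P'_i and thus P'_i = P_i ⊕ C_i ⊕ C'_i.
P'0: 0b0001 ⊕ 0b0001 ⊕ 0b0000 = 0b0000.
P'1: 0b0101 ⊕ 0b1011 ⊕ 0b0011 = 0b1101.
P'2: 0b0101 ⊕ 0b1100 ⊕ 0b1000 = 0b0001.
P'3: 0b1111 ⊕ 0b1101 ⊕ 0b0010 = 0b0000.
P'4: 0b1100 ⊕ 0b0011 ⊕ 0b1001 = 0b0110.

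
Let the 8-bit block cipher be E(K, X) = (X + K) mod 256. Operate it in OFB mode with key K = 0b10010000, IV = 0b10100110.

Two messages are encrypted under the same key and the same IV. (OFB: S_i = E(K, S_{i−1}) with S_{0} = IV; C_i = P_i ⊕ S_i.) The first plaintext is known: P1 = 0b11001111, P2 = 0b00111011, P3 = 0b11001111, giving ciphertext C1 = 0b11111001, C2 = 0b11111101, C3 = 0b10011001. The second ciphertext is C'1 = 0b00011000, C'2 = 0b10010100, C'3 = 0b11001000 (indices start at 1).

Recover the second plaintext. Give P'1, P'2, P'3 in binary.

P'1 = 0b00101110, P'2 = 0b01010010, P'3 = 0b10011110

In OFB with a reused IV, both messages share the same keystream S_i, so C_i ⊕ C'_i = P_i ⊕ P'_i and thus P'_i = P_i ⊕ C_i ⊕ C'_i.
P'1: 0b11001111 ⊕ 0b11111001 ⊕ 0b00011000 = 0b00101110.
P'2: 0b00111011 ⊕ 0b11111101 ⊕ 0b10010100 = 0b01010010.
P'3: 0b11001111 ⊕ 0b10011001 ⊕ 0b11001000 = 0b10011110.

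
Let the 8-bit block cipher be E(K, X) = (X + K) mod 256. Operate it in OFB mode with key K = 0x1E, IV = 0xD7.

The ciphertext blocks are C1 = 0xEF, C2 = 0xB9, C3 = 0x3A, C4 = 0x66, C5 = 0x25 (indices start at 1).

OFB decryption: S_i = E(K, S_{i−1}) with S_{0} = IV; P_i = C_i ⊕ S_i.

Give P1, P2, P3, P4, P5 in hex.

P1: S = E(K, 0xD7) = 0xF5; 0xEF ⊕ 0xF5 = 0x1A.
P2: S = E(K, 0xF5) = 0x13; 0xB9 ⊕ 0x13 = 0xAA.
P3: S = E(K, 0x13) = 0x31; 0x3A ⊕ 0x31 = 0x0B.
P4: S = E(K, 0x31) = 0x4F; 0x66 ⊕ 0x4F = 0x29.
P5: S = E(K, 0x4F) = 0x6D; 0x25 ⊕ 0x6D = 0x48.

P1 = 0x1A, P2 = 0xAA, P3 = 0x0B, P4 = 0x29, P5 = 0x48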